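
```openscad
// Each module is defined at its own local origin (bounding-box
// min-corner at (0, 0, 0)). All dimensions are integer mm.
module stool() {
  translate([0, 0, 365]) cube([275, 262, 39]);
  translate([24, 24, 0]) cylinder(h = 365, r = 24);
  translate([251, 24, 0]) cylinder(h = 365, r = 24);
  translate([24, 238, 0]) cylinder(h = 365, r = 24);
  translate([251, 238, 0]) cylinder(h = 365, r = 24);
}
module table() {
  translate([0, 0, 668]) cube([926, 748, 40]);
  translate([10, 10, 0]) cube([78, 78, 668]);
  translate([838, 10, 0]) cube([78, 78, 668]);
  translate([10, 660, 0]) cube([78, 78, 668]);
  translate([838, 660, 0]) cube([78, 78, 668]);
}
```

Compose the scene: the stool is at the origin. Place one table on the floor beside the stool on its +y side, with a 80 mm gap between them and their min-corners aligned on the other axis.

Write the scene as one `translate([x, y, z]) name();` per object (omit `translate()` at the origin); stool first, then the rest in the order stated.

stool();
translate([0, 342, 0]) table();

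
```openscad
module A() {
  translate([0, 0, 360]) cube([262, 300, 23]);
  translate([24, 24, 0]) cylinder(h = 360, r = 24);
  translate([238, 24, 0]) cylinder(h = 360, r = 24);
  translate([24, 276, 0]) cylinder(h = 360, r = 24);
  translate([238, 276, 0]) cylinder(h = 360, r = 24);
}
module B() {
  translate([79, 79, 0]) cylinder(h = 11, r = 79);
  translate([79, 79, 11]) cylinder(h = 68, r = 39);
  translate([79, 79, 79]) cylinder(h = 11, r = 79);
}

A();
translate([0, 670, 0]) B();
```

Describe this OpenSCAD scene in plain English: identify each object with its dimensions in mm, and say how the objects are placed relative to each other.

A is a four-legged stool. The seat is a 262×300×23 mm slab whose top surface is at z = 383 mm; four round legs, each 48 mm in diameter, run from the floor (z = 0) to the underside of the seat, each leg's axis is inset half a diameter from the nearest pair of seat edges (so the leg's bounding box is flush with the corner).

B is a spool: two coaxial disc flanges of radius 79 mm and thickness 11 mm, joined by a core cylinder of radius 39 mm and height 68 mm. The lower flange rests on z = 0 and the three cylinders share a vertical axis.

The spool is on the floor beside the stool on its +y side.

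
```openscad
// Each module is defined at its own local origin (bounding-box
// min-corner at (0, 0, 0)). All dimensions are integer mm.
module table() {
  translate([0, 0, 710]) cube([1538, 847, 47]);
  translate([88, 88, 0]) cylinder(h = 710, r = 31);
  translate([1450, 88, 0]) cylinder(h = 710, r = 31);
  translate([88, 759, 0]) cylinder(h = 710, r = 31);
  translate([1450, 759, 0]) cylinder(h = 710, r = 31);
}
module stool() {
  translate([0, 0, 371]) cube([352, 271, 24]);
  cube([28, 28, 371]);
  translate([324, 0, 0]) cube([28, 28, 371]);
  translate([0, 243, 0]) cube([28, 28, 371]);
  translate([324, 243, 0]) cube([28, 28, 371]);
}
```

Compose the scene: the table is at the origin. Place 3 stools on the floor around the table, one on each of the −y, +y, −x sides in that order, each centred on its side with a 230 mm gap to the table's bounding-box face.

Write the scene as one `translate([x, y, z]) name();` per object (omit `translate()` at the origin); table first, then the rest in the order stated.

table();
translate([593, -501, 0]) stool();
translate([593, 1077, 0]) stool();
translate([-582, 288, 0]) stool();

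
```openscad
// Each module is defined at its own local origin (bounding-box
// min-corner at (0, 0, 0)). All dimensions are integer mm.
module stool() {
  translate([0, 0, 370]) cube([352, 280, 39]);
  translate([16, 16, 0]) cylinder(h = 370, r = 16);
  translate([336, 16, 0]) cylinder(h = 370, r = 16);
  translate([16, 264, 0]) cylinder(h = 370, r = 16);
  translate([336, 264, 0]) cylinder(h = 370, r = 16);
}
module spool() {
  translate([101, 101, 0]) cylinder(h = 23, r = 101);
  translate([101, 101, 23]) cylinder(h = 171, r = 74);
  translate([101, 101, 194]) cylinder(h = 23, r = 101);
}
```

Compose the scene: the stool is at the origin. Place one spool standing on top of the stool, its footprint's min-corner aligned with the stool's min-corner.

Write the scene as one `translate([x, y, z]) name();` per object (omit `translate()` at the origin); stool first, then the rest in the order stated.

stool();
translate([0, 0, 409]) spool();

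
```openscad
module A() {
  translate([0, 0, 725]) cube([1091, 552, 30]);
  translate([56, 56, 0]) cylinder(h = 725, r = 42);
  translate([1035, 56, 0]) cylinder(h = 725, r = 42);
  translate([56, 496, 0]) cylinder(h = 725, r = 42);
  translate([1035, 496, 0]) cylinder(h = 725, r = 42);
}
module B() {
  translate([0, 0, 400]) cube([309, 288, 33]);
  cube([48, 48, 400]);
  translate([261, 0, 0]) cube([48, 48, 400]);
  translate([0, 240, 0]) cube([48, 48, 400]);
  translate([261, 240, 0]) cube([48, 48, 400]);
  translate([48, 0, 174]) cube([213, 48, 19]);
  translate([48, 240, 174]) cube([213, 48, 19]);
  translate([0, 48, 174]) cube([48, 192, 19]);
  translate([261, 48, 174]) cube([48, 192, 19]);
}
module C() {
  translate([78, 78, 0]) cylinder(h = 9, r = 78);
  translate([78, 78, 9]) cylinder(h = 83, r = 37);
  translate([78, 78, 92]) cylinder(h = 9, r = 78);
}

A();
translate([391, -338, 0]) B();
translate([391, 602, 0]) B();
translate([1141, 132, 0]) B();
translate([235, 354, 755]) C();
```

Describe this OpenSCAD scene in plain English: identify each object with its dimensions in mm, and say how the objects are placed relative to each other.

A is a table with a 1091×552 mm rectangular top, 30 mm thick, top surface at z = 755 mm, supported by four round legs of 84 mm diameter, each leg's bounding box inset 14 mm from the nearest pair of top edges, running from the floor.

B is a four-legged stool. The seat is 309×288 mm, 33 mm thick, top at z = 433 mm. It stands on four square legs, each 48×48 mm in cross-section, from z = 0 to the seat underside, each flush with a corner of the seat. Four stretchers, 48 mm wide and 19 mm tall, connect adjacent legs with their undersides at z = 174 mm, each running between the inner faces of the legs it joins and aligned with the legs' outer faces on the other axis.

C is a spool: two coaxial disc flanges of radius 78 mm and thickness 9 mm, joined by a core cylinder of radius 37 mm and height 83 mm. The lower flange rests on z = 0 and the three cylinders share a vertical axis.

Three stools sit around the table at the −y, +y, +x sides. The spool is on top of the table.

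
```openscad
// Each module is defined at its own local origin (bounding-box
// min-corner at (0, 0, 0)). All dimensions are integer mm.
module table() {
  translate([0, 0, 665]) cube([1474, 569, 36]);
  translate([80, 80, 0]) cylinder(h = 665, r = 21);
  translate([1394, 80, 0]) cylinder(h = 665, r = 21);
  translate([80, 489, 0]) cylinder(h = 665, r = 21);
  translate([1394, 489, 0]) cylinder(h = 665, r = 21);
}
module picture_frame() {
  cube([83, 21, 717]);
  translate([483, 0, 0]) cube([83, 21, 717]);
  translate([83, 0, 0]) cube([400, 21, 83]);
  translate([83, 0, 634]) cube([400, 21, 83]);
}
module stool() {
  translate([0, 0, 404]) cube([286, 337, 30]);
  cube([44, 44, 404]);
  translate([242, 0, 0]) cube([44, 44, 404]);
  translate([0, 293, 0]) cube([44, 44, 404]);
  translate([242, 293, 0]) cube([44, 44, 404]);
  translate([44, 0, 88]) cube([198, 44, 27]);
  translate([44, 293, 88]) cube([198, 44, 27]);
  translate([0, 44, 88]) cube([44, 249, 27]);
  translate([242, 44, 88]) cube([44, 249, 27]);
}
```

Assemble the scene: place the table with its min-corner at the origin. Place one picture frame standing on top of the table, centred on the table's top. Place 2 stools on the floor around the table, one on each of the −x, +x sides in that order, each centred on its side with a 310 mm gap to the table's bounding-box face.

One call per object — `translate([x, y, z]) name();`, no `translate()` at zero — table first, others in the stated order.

table();
translate([454, 274, 701]) picture_frame();
translate([-596, 116, 0]) stool();
translate([1784, 116, 0]) stool();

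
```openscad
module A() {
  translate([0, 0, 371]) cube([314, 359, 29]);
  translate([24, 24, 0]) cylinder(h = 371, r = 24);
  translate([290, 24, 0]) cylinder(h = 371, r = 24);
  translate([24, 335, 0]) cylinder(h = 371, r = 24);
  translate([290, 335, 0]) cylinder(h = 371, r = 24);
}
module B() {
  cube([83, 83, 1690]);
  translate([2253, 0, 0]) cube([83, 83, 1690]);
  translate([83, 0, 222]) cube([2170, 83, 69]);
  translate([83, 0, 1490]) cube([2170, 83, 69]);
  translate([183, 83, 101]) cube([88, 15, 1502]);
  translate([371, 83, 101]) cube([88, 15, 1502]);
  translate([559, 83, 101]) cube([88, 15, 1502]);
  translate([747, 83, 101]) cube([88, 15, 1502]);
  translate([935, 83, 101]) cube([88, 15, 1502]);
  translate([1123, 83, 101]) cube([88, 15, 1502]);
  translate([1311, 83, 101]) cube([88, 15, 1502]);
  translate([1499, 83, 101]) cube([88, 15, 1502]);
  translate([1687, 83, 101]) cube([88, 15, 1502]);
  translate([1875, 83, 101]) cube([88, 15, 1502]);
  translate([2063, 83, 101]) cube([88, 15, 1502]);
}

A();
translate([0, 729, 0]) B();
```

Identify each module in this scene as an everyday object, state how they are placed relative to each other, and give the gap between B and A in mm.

The fence section's nearest face is 370 mm from the stool's +y face.

A is a stool. B is a fence section. The fence section is on the floor beside the stool on its +y side. The gap between the fence section and the stool is 370 mm.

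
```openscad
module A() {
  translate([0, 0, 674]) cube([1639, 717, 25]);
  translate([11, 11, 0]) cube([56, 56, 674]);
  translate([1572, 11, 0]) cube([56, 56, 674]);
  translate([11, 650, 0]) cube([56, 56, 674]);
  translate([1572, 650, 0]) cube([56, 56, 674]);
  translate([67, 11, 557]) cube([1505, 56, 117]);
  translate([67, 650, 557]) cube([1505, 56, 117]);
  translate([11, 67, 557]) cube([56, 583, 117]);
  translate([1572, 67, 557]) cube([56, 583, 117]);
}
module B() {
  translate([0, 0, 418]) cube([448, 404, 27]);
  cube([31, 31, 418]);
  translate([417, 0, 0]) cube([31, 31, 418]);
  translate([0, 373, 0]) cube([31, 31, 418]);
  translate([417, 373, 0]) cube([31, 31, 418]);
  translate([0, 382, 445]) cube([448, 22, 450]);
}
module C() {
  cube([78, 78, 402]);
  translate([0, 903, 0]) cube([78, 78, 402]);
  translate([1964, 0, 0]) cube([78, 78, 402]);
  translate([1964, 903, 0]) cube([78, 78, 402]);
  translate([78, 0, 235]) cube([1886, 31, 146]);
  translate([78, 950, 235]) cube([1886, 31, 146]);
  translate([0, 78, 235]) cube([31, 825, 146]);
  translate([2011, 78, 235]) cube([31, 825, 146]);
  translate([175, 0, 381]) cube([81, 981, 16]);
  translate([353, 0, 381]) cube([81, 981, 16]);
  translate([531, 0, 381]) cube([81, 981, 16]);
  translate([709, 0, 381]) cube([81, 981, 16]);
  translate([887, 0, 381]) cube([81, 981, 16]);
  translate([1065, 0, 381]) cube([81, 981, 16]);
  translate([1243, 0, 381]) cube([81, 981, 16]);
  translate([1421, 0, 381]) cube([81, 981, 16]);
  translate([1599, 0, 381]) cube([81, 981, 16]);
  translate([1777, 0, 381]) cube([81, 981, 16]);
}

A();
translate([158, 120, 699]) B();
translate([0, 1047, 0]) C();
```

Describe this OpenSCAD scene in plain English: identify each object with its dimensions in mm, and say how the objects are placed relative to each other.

A is a table with a 1639×717 mm rectangular top, 25 mm thick, top surface at z = 699 mm, supported by four 56×56 mm square legs, each inset 11 mm from the nearest pair of top edges, running from the floor. Four apron rails, 56 mm thick and 117 mm tall, run between adjacent legs with their top edges flush with the underside of the top and their outer faces flush with the legs' outer faces.

B is a chair. The seat is a 448×404×27 mm slab with its top at z = 445 mm, on four 31×31 mm corner legs (flush with the seat edges, standing on z = 0). A flat backrest 22 mm thick, 450 mm tall, spans the full seat width and rises from the seat top along its +y edge, rear face flush with the rear of the seat.

C is a bed frame 2042 mm long (x) by 981 mm wide (y). Four 78×78 mm corner posts, 402 mm tall, at the corners of the footprint. Four rails of 31 mm thickness and 146 mm height run between adjacent posts with their undersides at z = 235 mm, their outer faces flush with the outside of the frame (the two x-running rails run between the posts' inner faces; the two y-running rails run between the posts' inner faces). 10 slats, each 81 mm wide (x) and 16 mm thick, lie across the top of the two x-running rails, running the full 981 mm width of the frame in y; the slats are evenly spaced along x between the inner faces of the end posts with equal gaps (rounded down to the nearest mm) at the −x end and between each pair — any rounding remainder accumulates at the +x end.

The chair is on top of the table. The bed frame is on the floor beside the table on its +y side.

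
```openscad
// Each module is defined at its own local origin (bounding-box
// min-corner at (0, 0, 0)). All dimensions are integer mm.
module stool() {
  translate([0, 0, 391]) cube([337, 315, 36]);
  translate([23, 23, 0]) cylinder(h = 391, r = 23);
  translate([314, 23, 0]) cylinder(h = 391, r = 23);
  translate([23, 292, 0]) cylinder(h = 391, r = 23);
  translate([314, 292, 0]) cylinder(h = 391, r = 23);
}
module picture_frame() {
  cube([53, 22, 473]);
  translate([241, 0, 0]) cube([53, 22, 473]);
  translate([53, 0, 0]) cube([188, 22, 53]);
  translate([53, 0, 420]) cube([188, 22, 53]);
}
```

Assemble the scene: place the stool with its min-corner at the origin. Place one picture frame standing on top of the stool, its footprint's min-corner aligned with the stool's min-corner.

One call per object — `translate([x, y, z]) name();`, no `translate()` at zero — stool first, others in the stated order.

stool();
translate([0, 0, 427]) picture_frame();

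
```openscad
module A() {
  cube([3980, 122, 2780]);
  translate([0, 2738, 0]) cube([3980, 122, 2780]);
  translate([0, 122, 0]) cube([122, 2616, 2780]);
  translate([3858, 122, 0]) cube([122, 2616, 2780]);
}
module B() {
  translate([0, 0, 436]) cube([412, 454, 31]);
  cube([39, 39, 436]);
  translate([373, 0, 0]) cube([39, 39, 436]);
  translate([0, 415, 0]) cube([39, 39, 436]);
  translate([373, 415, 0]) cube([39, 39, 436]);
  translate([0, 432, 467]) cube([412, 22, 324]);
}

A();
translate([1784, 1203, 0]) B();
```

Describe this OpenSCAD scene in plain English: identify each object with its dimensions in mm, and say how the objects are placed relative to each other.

A is a box-shaped house frame (walls only): outside footprint 3980×2860 mm, wall height 2780 mm, wall thickness 122 mm. The two y-facing walls run the full x-width; the two x-facing walls fit between the inner faces of the y-facing walls.

B is a chair: 412×454 mm seat, 31 mm thick, top at z = 467 mm, on four 39 mm square corner legs flush with the seat edges. A 22 mm thick backrest slab spans the full seat width, extending 324 mm above the seat top, its back face flush with the seat's +y edge.

The chair sits inside the house frame, centred.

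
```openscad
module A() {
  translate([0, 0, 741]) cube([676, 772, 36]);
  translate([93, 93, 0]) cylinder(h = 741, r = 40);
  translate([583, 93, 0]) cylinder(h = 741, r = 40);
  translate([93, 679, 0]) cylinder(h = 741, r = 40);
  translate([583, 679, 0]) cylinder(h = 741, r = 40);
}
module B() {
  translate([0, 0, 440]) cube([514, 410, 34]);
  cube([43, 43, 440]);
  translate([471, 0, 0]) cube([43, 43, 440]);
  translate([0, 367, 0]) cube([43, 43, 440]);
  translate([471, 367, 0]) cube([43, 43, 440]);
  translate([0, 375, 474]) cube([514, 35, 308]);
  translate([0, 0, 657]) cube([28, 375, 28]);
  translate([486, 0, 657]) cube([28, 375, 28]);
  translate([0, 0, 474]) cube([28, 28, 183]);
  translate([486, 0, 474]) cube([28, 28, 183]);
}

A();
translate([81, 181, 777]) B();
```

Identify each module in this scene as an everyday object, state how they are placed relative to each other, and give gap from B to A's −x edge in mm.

A is a table. B is a chair. The chair is on top of the table, centred. The gap from the chair to the table's −x edge is 81 mm.

The chair's min-x is at 81; the table's min-x is 0; gap = 81 mm.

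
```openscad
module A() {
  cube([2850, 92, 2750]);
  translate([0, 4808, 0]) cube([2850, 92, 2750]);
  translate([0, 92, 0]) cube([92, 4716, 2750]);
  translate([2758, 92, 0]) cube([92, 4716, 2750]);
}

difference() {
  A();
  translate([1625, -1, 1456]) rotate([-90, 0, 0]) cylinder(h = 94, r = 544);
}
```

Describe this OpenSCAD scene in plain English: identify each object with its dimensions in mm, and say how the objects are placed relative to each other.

A is a box-shaped house frame (walls only): outside footprint 2850×4900 mm, wall height 2750 mm, wall thickness 92 mm. The two y-facing walls run the full x-width; the two x-facing walls fit between the inner faces of the y-facing walls.

The house frame has a circular hole of radius 544 mm through its front wall, centred at (x = 1625, z = 1456).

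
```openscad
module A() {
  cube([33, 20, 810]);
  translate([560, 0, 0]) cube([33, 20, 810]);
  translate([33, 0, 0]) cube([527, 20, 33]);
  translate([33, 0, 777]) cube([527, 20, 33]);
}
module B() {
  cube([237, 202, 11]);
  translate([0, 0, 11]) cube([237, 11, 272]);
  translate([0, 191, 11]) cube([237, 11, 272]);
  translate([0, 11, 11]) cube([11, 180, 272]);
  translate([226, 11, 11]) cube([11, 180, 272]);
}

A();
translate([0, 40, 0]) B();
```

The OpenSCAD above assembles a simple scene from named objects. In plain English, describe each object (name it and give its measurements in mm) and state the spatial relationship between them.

A is a rectangular picture frame lying in the x–z plane (depth along y). The opening is 527 mm wide (x) by 744 mm tall (z), surrounded by a border 33 mm wide on all four sides. The frame is 20 mm deep and is made of two full-height vertical stiles with two horizontal rails fitted between them.

B is an open storage box with external size 237×202×283 mm and wall thickness 11 mm (the base is also 11 mm thick). The base covers the whole footprint; the four walls stand on the base, with the y-facing walls full-width and the x-facing walls fitting between their inner faces.

The open box is on the floor beside the picture frame on its +y side.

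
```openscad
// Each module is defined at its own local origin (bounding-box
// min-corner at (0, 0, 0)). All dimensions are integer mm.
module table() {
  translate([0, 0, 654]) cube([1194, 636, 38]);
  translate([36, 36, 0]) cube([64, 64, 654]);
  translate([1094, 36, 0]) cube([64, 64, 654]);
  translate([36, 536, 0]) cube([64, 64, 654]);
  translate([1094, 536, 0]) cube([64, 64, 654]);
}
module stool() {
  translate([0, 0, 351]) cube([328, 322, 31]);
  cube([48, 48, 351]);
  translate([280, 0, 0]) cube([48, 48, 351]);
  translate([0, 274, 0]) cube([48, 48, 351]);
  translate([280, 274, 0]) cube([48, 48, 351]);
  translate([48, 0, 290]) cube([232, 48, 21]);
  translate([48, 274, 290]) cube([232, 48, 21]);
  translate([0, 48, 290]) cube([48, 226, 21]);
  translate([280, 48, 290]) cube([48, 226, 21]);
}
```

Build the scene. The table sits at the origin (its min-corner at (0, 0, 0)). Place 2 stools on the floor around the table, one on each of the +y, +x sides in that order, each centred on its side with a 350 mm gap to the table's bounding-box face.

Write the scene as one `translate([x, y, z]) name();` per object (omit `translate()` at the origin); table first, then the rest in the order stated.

table();
translate([433, 986, 0]) stool();
translate([1544, 157, 0]) stool();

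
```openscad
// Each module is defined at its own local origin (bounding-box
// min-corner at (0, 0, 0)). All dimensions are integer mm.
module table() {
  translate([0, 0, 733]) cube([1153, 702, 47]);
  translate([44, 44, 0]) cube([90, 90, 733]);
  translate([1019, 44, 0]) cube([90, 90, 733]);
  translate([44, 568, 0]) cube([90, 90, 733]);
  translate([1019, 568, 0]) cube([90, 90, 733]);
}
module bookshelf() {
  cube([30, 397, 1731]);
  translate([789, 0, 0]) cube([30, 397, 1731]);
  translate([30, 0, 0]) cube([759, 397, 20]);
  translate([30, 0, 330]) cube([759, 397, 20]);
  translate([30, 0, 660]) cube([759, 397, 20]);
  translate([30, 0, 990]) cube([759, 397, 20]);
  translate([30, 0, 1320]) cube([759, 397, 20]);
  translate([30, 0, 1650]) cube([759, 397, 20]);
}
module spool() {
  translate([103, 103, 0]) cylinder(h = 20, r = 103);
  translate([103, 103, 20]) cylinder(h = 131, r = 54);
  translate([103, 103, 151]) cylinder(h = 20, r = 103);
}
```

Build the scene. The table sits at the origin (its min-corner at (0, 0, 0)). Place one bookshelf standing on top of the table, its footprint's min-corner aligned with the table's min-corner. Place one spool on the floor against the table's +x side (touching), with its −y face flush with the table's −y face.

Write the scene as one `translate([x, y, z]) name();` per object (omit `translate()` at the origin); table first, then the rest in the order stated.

table();
translate([0, 0, 780]) bookshelf();
translate([1153, 0, 0]) spool();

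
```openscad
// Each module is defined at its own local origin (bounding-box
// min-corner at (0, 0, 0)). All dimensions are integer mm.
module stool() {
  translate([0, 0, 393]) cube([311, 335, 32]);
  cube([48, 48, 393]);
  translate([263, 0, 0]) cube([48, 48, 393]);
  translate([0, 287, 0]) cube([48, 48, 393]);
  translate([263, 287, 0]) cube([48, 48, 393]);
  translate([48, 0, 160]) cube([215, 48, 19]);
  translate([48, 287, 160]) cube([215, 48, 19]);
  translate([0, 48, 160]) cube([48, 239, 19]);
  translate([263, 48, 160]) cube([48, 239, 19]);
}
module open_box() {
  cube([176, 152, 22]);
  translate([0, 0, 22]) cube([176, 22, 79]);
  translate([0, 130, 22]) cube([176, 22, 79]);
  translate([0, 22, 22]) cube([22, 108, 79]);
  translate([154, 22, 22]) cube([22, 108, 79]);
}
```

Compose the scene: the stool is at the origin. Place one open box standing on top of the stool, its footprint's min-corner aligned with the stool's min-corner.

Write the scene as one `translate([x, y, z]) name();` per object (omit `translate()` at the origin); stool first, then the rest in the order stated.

stool();
translate([0, 0, 425]) open_box();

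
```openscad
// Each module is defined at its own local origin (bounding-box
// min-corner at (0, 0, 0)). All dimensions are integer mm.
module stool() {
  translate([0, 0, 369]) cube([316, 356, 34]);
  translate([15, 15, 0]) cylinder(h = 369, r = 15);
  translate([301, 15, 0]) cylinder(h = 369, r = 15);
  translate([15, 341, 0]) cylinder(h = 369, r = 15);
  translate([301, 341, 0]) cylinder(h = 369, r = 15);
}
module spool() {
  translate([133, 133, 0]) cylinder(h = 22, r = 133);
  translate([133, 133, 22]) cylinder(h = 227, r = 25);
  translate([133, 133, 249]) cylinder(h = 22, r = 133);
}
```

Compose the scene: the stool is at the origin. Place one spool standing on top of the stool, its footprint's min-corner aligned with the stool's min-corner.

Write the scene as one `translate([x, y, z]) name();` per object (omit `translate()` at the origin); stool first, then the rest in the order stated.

stool();
translate([0, 0, 403]) spool();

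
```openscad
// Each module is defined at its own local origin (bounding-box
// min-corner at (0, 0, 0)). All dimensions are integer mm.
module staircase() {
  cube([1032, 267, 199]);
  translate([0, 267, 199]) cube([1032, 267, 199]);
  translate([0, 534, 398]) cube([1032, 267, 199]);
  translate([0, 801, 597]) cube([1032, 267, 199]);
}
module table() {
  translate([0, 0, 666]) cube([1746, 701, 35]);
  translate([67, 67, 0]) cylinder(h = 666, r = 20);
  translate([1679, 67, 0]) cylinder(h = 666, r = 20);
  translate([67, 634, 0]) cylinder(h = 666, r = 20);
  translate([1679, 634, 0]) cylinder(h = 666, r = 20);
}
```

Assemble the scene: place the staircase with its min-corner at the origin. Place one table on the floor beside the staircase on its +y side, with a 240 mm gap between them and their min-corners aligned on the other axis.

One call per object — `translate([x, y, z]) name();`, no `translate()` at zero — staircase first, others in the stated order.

staircase();
translate([0, 1308, 0]) table();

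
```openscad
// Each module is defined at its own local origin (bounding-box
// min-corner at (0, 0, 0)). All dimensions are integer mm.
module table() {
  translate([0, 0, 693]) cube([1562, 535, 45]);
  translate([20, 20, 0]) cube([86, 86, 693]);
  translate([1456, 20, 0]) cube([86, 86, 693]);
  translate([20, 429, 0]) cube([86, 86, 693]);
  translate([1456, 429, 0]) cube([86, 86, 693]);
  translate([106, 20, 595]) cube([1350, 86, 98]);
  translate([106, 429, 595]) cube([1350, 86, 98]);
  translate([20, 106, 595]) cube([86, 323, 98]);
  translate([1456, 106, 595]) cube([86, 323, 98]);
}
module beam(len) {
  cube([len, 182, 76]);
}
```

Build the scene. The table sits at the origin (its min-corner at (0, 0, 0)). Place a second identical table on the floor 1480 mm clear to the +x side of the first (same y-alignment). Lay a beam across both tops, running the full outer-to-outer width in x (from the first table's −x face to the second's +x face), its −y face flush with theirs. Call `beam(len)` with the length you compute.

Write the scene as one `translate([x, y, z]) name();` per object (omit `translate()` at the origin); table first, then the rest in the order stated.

table();
translate([3042, 0, 0]) table();
translate([0, 0, 738]) beam(4604);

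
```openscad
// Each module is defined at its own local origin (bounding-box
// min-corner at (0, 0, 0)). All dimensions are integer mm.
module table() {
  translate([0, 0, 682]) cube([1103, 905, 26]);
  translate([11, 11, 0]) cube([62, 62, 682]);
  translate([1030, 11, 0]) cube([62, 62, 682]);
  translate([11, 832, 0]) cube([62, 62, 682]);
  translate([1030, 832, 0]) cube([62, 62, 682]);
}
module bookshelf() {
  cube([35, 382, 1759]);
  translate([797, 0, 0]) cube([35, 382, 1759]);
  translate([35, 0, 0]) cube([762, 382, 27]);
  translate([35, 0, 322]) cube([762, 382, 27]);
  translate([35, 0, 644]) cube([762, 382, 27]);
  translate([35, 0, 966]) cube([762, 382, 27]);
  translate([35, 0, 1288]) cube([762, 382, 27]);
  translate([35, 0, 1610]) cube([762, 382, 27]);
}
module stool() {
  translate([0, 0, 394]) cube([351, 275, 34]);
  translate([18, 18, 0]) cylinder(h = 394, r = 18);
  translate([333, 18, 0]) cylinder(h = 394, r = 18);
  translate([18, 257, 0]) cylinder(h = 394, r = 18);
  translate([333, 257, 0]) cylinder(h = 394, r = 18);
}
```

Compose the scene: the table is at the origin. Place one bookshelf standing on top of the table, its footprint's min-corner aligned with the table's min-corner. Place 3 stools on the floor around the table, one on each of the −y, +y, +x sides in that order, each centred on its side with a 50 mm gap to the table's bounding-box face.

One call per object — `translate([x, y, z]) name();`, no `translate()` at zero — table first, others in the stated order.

table();
translate([0, 0, 708]) bookshelf();
translate([376, -325, 0]) stool();
translate([376, 955, 0]) stool();
translate([1153, 315, 0]) stool();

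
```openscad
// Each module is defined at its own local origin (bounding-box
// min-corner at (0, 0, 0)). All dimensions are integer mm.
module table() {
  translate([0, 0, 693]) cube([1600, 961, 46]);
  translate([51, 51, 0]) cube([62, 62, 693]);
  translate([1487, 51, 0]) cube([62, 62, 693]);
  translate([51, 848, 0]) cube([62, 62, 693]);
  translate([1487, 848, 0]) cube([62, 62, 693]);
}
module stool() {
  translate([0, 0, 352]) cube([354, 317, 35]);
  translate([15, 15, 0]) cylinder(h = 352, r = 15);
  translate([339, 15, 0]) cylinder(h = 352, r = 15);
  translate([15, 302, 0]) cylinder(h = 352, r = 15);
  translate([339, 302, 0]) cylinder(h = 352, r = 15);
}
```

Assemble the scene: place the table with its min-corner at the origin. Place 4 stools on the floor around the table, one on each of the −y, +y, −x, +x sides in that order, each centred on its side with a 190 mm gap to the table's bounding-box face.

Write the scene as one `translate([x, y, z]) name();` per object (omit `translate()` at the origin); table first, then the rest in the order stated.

table();
translate([623, -507, 0]) stool();
translate([623, 1151, 0]) stool();
translate([-544, 322, 0]) stool();
translate([1790, 322, 0]) stool();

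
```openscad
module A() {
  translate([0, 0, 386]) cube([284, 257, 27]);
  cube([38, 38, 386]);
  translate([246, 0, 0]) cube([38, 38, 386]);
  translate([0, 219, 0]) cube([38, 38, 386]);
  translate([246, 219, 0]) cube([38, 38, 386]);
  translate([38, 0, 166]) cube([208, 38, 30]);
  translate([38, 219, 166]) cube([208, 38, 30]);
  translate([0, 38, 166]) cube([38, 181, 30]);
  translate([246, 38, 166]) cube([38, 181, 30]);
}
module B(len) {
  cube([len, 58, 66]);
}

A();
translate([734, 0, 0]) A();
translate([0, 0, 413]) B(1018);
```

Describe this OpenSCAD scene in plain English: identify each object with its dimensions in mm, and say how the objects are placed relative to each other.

A is a four-legged stool. The seat is 284×257 mm, 27 mm thick, top at z = 413 mm. It stands on four square legs, each 38×38 mm in cross-section, from z = 0 to the seat underside, each flush with a corner of the seat. Four stretchers, 38 mm wide and 30 mm tall, connect adjacent legs with their undersides at z = 166 mm, each running between the inner faces of the legs it joins and aligned with the legs' outer faces on the other axis.

B is a rectangular beam 1018 mm long (x), 58 mm deep (y), 66 mm thick (z).

The beam spans the tops of two stools placed 450 mm apart, resting at z = 413 mm.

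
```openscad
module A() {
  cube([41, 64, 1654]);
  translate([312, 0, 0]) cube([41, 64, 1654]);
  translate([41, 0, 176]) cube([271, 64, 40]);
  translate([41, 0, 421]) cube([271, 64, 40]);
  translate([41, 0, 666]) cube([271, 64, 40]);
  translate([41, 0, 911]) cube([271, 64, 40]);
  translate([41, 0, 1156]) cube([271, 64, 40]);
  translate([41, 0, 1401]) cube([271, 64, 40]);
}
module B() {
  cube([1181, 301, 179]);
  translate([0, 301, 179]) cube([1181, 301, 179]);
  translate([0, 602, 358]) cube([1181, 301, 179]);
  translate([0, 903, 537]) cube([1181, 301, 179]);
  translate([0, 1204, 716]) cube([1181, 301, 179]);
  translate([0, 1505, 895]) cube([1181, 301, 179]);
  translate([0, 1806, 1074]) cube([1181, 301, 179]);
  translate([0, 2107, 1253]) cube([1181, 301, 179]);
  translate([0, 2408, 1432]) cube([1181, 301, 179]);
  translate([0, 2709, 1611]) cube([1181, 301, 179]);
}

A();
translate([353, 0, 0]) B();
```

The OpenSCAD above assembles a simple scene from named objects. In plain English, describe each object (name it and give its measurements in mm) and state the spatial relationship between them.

A is a straight ladder. Two 41×64 mm vertical rails, 1654 mm tall, stand 353 mm apart (outside-to-outside) with their front faces coplanar on the −y side. 6 rungs, each 64 mm deep and 40 mm tall, span between the inner faces of the rails, front faces flush with the rails. The lowest rung's underside is at z = 176 mm and rungs are spaced 245 mm apart (underside to underside).

B is a run of 10 identical solid stair steps. Each tread is 1181×301 mm and each step block is 179 mm high. Step 1 rests on the floor; step k is offset from step 1 by (k−1)×301 mm in y and (k−1)×179 mm in z.

The staircase is against the ladder's +x side, with their −y faces flush.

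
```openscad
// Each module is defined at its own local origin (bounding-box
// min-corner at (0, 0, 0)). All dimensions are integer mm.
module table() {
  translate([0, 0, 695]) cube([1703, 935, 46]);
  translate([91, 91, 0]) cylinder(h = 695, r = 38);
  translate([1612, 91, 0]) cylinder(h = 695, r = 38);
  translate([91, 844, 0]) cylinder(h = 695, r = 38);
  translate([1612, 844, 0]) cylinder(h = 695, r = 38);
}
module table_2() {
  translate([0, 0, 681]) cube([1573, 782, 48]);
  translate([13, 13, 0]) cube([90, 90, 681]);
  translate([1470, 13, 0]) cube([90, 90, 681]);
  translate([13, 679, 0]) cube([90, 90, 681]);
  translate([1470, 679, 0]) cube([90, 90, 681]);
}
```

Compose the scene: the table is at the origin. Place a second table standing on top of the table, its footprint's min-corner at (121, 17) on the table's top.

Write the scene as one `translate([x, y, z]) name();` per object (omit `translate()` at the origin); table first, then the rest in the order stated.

table();
translate([121, 17, 741]) table_2();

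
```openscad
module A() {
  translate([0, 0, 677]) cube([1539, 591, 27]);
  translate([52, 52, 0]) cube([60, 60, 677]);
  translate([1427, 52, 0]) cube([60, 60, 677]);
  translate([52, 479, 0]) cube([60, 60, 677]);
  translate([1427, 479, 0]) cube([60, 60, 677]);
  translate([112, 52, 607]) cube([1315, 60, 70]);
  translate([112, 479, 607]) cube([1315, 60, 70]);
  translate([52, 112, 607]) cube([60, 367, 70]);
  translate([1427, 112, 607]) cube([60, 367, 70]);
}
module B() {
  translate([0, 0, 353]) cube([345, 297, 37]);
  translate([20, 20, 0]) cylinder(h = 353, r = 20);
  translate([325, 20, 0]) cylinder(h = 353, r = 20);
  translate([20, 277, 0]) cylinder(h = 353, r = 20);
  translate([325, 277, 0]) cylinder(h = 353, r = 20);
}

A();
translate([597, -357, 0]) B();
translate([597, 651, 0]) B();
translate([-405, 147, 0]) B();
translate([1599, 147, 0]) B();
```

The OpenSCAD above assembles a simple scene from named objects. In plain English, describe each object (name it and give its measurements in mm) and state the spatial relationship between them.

A is a table: top 1539 mm (x) × 591 mm (y), 27 mm thick, upper face at z = 704 mm, on four 60×60 mm square legs, each inset 52 mm from the nearest pair of top edges, running from z = 0 to the bottom of the top. Four apron rails, 60 mm thick and 70 mm tall, run between adjacent legs with their top edges flush with the underside of the top and their outer faces flush with the legs' outer faces.

B is a four-legged stool. The seat is a 345×297×37 mm slab whose top surface is at z = 390 mm; four round legs, each 40 mm in diameter, run from the floor (z = 0) to the underside of the seat, each leg's axis is inset half a diameter from the nearest pair of seat edges (so the leg's bounding box is flush with the corner).

Four stools sit around the table at the −y, +y, −x, +x sides.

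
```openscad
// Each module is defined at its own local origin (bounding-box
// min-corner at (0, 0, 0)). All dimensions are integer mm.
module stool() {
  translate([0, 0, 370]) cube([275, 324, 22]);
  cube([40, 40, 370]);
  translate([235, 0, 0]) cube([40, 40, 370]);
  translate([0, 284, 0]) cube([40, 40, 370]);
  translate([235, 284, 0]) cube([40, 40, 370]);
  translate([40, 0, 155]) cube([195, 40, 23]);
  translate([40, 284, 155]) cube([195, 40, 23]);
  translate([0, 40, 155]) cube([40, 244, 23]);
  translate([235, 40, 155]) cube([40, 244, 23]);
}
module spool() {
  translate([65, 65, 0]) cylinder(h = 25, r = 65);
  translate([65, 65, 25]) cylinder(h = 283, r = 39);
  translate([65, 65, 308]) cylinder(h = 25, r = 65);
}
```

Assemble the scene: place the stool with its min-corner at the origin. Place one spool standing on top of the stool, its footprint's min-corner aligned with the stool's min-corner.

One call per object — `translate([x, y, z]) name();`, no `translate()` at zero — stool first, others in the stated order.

stool();
translate([0, 0, 392]) spool();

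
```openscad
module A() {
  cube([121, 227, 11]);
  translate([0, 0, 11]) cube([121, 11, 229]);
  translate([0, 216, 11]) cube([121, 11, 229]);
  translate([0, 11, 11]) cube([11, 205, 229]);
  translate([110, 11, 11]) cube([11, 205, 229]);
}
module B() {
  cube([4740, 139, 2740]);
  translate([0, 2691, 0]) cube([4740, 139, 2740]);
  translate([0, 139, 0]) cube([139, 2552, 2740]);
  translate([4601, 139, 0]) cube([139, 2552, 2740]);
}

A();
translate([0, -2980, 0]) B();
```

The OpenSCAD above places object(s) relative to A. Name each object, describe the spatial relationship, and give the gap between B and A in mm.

A is an open box. B is a house frame. The house frame is on the floor beside the open box on its −y side. The gap between the house frame and the open box is 150 mm.

The house frame's nearest face is 150 mm from the open box's −y face.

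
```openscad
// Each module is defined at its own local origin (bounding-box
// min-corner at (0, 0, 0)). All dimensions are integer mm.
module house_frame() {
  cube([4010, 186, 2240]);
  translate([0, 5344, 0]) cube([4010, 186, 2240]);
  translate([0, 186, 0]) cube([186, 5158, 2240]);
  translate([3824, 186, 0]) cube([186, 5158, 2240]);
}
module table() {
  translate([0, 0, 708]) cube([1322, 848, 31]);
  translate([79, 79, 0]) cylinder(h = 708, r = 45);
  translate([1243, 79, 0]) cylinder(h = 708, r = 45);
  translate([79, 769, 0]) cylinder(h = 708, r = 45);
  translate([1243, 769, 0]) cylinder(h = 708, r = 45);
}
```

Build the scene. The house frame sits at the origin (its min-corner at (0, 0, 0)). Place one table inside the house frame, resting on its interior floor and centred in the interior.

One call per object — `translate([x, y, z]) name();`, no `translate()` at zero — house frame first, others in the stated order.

house_frame();
translate([1344, 2341, 0]) table();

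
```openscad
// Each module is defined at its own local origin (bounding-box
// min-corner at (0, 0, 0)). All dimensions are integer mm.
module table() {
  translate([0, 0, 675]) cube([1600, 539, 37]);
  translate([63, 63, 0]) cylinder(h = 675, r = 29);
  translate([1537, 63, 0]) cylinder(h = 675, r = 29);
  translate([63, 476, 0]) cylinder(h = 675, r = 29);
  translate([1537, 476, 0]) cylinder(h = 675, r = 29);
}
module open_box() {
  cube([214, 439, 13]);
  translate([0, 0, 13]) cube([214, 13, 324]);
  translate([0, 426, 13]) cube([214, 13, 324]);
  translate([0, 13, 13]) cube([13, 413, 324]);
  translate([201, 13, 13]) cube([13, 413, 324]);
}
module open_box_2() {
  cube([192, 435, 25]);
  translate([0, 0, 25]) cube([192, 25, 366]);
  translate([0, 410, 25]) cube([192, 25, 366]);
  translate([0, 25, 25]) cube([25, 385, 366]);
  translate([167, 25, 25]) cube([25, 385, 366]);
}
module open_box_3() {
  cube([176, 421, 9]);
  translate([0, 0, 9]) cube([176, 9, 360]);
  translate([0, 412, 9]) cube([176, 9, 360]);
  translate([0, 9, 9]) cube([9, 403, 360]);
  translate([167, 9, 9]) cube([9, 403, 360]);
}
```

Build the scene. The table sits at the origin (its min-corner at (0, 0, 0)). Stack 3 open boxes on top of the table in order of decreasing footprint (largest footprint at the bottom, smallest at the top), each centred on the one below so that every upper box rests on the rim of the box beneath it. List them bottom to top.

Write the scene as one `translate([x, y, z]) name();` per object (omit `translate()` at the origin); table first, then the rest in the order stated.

table();
translate([693, 50, 712]) open_box();
translate([704, 52, 1049]) open_box_2();
translate([712, 59, 1440]) open_box_3();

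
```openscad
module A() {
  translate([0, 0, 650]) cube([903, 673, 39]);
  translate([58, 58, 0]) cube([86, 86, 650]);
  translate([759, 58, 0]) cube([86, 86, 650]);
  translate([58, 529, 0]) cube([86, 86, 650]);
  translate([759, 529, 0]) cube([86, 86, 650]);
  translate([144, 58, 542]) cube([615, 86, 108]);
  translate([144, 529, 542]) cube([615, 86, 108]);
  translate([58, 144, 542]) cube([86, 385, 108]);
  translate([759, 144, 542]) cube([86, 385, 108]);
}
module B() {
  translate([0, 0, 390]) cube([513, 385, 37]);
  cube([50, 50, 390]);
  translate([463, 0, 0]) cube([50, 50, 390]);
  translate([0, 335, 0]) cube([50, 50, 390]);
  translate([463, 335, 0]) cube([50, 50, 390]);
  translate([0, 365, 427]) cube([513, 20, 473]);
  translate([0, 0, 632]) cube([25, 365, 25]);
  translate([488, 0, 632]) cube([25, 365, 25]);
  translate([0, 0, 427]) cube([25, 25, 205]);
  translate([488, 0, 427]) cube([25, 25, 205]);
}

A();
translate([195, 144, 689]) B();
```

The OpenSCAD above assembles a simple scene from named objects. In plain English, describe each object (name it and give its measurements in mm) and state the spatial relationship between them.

A is a table: top 903 mm (x) × 673 mm (y), 39 mm thick, upper face at z = 689 mm, on four 86×86 mm square legs, each inset 58 mm from the nearest pair of top edges, running from z = 0 to the bottom of the top. Four apron rails, 86 mm thick and 108 mm tall, run between adjacent legs with their top edges flush with the underside of the top and their outer faces flush with the legs' outer faces.

B is a chair. The seat is a 513×385×37 mm slab with its top at z = 427 mm, on four 50×50 mm corner legs (flush with the seat edges, standing on z = 0). A flat backrest 20 mm thick, 473 mm tall, spans the full seat width and rises from the seat top along its +y edge, rear face flush with the rear of the seat. Two armrests of 25×25 mm section run along each side from the seat's front edge to the front of the backrest, top faces 230 mm above the seat top and outer faces flush with the seat's x-edges; a 25×25 mm post under the front of each armrest stands on the seat at the front corner.

The chair is on top of the table, centred.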